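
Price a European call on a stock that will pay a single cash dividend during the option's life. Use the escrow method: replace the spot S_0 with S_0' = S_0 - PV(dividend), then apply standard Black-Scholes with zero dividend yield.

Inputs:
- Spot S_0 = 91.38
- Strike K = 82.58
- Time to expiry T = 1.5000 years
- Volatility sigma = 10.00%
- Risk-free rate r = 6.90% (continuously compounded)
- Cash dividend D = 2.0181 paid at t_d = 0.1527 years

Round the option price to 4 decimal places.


Answer: Price = 15.2208

Derivation:
PV(D) = D * exp(-r * t_d) = 2.0181 * 0.98951901 = 1.99694832
S_0' = S_0 - PV(D) = 91.3800 - 1.99694832 = 89.38305168
d1 = (ln(S_0'/K) + (r + sigma^2/2)*T) / (sigma*sqrt(T)) = 1.55267901
d2 = d1 - sigma*sqrt(T) = 1.43020452
exp(-rT) = 0.90167602
N(d1) = 0.93975008; N(d2) = 0.92367084
C = S_0' * N(d1) - K * exp(-rT) * N(d2) = 89.38305168 * 0.93975008 - 82.5800 * 0.90167602 * 0.92367084 = 15.2208


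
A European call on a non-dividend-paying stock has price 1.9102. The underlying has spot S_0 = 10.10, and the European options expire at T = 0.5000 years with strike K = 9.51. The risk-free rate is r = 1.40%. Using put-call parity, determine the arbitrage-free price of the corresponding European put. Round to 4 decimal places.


Put-call parity: C - P = S_0 * exp(-qT) - K * exp(-rT).
S_0 * exp(-qT) = 10.1000 * 1.00000000 = 10.10000000
K * exp(-rT) = 9.5100 * 0.99302444 = 9.44366245
P = C - S*exp(-qT) + K*exp(-rT)
P = 1.9102 - 10.10000000 + 9.44366245 = 1.2539

Answer: Put price = 1.2539


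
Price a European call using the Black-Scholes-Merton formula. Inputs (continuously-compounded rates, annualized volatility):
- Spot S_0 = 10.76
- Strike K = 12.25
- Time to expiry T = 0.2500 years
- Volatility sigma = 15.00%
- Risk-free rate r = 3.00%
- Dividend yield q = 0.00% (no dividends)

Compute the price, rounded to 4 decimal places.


Answer: Price = 0.0186

Derivation:
d1 = (ln(S/K) + (r - q + 0.5*sigma^2) * T) / (sigma * sqrt(T)) = -1.59170510
d2 = d1 - sigma * sqrt(T) = -1.66670510
exp(-rT) = 0.99252805; exp(-qT) = 1.00000000
C = S_0 * exp(-qT) * N(d1) - K * exp(-rT) * N(d2)
N(d1) = 0.05572549; N(d2) = 0.04778653
C = 10.7600 * 1.00000000 * 0.05572549 - 12.2500 * 0.99252805 * 0.04778653 = 0.0186


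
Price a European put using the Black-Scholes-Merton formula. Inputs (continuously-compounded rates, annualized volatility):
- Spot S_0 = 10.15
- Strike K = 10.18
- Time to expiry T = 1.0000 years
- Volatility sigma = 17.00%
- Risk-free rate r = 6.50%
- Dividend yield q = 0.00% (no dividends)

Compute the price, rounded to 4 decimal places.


d1 = (ln(S/K) + (r - q + 0.5*sigma^2) * T) / (sigma * sqrt(T)) = 0.44999232
d2 = d1 - sigma * sqrt(T) = 0.27999232
exp(-rT) = 0.93706746; exp(-qT) = 1.00000000
P = K * exp(-rT) * N(-d2) - S_0 * exp(-qT) * N(-d1)
N(-d1) = 0.32635799; N(-d2) = 0.38974170
P = 10.1800 * 0.93706746 * 0.38974170 - 10.1500 * 1.00000000 * 0.32635799 = 0.4053

Answer: Price = 0.4053


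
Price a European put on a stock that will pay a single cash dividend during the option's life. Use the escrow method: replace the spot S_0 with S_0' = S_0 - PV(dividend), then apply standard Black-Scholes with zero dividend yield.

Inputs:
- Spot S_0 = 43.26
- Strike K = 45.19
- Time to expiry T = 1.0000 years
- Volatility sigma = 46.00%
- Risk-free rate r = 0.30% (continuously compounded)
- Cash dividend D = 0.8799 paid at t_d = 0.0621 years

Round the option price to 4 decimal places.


Answer: Price = 9.3588

Derivation:
PV(D) = D * exp(-r * t_d) = 0.8799 * 0.99981372 = 0.87973609
S_0' = S_0 - PV(D) = 43.2600 - 0.87973609 = 42.38026391
d1 = (ln(S_0'/K) + (r + sigma^2/2)*T) / (sigma*sqrt(T)) = 0.09697164
d2 = d1 - sigma*sqrt(T) = -0.36302836
exp(-rT) = 0.99700450
N(-d1) = 0.46137446; N(-d2) = 0.64170815
P = K * exp(-rT) * N(-d2) - S_0' * N(-d1) = 45.1900 * 0.99700450 * 0.64170815 - 42.38026391 * 0.46137446 = 9.3588


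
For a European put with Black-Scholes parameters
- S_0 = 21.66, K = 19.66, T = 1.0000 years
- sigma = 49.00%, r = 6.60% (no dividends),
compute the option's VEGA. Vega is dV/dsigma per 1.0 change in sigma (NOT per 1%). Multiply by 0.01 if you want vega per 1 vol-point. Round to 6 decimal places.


d1 = 0.5774104630; d2 = 0.0874104630
phi(d1) = 0.3376856133; exp(-qT) = 1.0000000000; exp(-rT) = 0.9361308643
Vega = S * exp(-qT) * phi(d1) * sqrt(T) = 21.6600 * 1.0000000000 * 0.3376856133 * 1.0000000000 = 7.314270

Answer: Vega = 7.314270


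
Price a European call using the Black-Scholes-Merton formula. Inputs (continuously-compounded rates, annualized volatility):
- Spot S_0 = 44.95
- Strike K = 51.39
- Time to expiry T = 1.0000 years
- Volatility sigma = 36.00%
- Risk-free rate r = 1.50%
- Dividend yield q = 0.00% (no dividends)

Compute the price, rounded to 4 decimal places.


Answer: Price = 4.3533

Derivation:
d1 = (ln(S/K) + (r - q + 0.5*sigma^2) * T) / (sigma * sqrt(T)) = -0.15025789
d2 = d1 - sigma * sqrt(T) = -0.51025789
exp(-rT) = 0.98511194; exp(-qT) = 1.00000000
C = S_0 * exp(-qT) * N(d1) - K * exp(-rT) * N(d2)
N(d1) = 0.44028058; N(d2) = 0.30493540
C = 44.9500 * 1.00000000 * 0.44028058 - 51.3900 * 0.98511194 * 0.30493540 = 4.3533


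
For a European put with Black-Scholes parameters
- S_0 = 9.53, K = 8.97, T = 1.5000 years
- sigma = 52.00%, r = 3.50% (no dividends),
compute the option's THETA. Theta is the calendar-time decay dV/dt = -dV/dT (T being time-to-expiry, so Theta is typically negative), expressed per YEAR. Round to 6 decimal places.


Answer: Theta = -0.548067

Derivation:
d1 = 0.4959573606; d2 = -0.1409099725
phi(d1) = 0.3527748004; exp(-qT) = 1.0000000000; exp(-rT) = 0.9488543211
Theta = -S*exp(-qT)*phi(d1)*sigma/(2*sqrt(T)) + r*K*exp(-rT)*N(-d2) - q*S*exp(-qT)*N(-d1)
N(-d1) = 0.3099622474; N(-d2) = 0.5560294681; sqrt(T) = 1.2247448714
Term 1 = -9.5300 * 1.0000000000 * 0.3527748004 * 0.5200 / (2 * 1.2247448714) = -0.7137040708
Term 2 = 0.0350 * 8.9700 * 0.9488543211 * 0.5560294681 = 0.1656371830
Term 3 = 0 (no dividend yield, q = 0)
Theta = -0.7137040708 + (0.1656371830) + (0.0000000000) = -0.548067


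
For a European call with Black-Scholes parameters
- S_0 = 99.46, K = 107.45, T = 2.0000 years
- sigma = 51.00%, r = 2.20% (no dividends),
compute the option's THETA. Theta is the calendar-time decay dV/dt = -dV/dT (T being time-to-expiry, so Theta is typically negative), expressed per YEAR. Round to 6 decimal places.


Answer: Theta = -7.583225

Derivation:
d1 = 0.3144960428; d2 = -0.4067528740
phi(d1) = 0.3796929369; exp(-qT) = 1.0000000000; exp(-rT) = 0.9569539575
Theta = -S*exp(-qT)*phi(d1)*sigma/(2*sqrt(T)) - r*K*exp(-rT)*N(d2) + q*S*exp(-qT)*N(d1)
N(d1) = 0.6234278392; N(d2) = 0.3420947511; sqrt(T) = 1.4142135624
Term 1 = -99.4600 * 1.0000000000 * 0.3796929369 * 0.5100 / (2 * 1.4142135624) = -6.8093578152
Term 2 = -0.0220 * 107.4500 * 0.9569539575 * 0.3420947511 = -0.7738674039
Term 3 = 0 (no dividend yield, q = 0)
Theta = -6.8093578152 + (-0.7738674039) + (0.0000000000) = -7.583225


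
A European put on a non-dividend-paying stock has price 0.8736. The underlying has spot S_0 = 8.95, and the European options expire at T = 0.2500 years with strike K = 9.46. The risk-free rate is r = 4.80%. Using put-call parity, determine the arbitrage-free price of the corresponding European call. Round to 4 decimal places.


Put-call parity: C - P = S_0 * exp(-qT) - K * exp(-rT).
S_0 * exp(-qT) = 8.9500 * 1.00000000 = 8.95000000
K * exp(-rT) = 9.4600 * 0.98807171 = 9.34715840
C = P + S*exp(-qT) - K*exp(-rT)
C = 0.8736 + 8.95000000 - 9.34715840 = 0.4764

Answer: Call price = 0.4764


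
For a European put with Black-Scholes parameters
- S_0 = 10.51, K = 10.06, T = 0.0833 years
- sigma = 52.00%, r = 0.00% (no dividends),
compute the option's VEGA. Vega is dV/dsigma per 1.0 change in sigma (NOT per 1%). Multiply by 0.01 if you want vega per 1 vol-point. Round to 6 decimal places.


Answer: Vega = 1.131486

Derivation:
d1 = 0.3666164525; d2 = 0.2165354077
phi(d1) = 0.3730128741; exp(-qT) = 1.0000000000; exp(-rT) = 1.0000000000
Vega = S * exp(-qT) * phi(d1) * sqrt(T) = 10.5100 * 1.0000000000 * 0.3730128741 * 0.2886173938 = 1.131486


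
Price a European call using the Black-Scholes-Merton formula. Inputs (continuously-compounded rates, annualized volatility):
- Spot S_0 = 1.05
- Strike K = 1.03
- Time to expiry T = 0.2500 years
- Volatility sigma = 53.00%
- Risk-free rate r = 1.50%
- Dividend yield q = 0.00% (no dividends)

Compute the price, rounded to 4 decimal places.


Answer: Price = 0.1218

Derivation:
d1 = (ln(S/K) + (r - q + 0.5*sigma^2) * T) / (sigma * sqrt(T)) = 0.21922212
d2 = d1 - sigma * sqrt(T) = -0.04577788
exp(-rT) = 0.99625702; exp(-qT) = 1.00000000
C = S_0 * exp(-qT) * N(d1) - K * exp(-rT) * N(d2)
N(d1) = 0.58676149; N(d2) = 0.48174364
C = 1.0500 * 1.00000000 * 0.58676149 - 1.0300 * 0.99625702 * 0.48174364 = 0.1218


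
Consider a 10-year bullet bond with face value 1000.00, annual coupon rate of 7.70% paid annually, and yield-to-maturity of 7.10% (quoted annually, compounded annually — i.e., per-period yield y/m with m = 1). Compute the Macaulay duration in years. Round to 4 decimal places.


Answer: Macaulay duration = 7.3850 years

Derivation:
Coupon per period c = face * coupon_rate / m = 77.000000
Periods per year m = 1; per-period yield y/m = 0.071000
Number of cashflows N = 10
Cashflows (t years, CF_t, discount factor 1/(1+y/m)^(m*t), PV):
  t = 1.0000: CF_t = 77.000000, DF = 0.933707, PV = 71.895425
  t = 2.0000: CF_t = 77.000000, DF = 0.871808, PV = 67.129248
  t = 3.0000: CF_t = 77.000000, DF = 0.814013, PV = 62.679037
  t = 4.0000: CF_t = 77.000000, DF = 0.760050, PV = 58.523844
  t = 5.0000: CF_t = 77.000000, DF = 0.709664, PV = 54.644112
  t = 6.0000: CF_t = 77.000000, DF = 0.662618, PV = 51.021580
  t = 7.0000: CF_t = 77.000000, DF = 0.618691, PV = 47.639197
  t = 8.0000: CF_t = 77.000000, DF = 0.577676, PV = 44.481043
  t = 9.0000: CF_t = 77.000000, DF = 0.539380, PV = 41.532253
  t = 10.0000: CF_t = 1077.000000, DF = 0.503623, PV = 542.401641
Price P = sum_t PV_t = 1041.947378
Macaulay numerator sum_t t * PV_t:
  t * PV_t at t = 1.0000: 71.895425
  t * PV_t at t = 2.0000: 134.258496
  t * PV_t at t = 3.0000: 188.037110
  t * PV_t at t = 4.0000: 234.095375
  t * PV_t at t = 5.0000: 273.220559
  t * PV_t at t = 6.0000: 306.129478
  t * PV_t at t = 7.0000: 333.474377
  t * PV_t at t = 8.0000: 355.848341
  t * PV_t at t = 9.0000: 373.790274
  t * PV_t at t = 10.0000: 5424.016412
Macaulay duration D = (sum_t t * PV_t) / P = 7694.765847 / 1041.947378 = 7.384985


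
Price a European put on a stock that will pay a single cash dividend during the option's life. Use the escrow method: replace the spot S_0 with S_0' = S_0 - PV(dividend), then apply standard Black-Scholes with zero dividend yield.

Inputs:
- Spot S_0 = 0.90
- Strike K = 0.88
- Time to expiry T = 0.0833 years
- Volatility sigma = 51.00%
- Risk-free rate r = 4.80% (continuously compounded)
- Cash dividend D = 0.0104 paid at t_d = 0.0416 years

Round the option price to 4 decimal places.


PV(D) = D * exp(-r * t_d) = 0.0104 * 0.99800519 = 0.01037925
S_0' = S_0 - PV(D) = 0.9000 - 0.01037925 = 0.88962075
d1 = (ln(S_0'/K) + (r + sigma^2/2)*T) / (sigma*sqrt(T)) = 0.17463177
d2 = d1 - sigma*sqrt(T) = 0.02743690
exp(-rT) = 0.99600958
N(-d1) = 0.43068449; N(-d2) = 0.48905563
P = K * exp(-rT) * N(-d2) - S_0' * N(-d1) = 0.8800 * 0.99600958 * 0.48905563 - 0.88962075 * 0.43068449 = 0.0455

Answer: Price = 0.0455


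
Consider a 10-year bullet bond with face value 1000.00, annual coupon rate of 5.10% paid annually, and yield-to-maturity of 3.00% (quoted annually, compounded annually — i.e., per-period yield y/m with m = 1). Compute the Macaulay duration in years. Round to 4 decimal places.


Coupon per period c = face * coupon_rate / m = 51.000000
Periods per year m = 1; per-period yield y/m = 0.030000
Number of cashflows N = 10
Cashflows (t years, CF_t, discount factor 1/(1+y/m)^(m*t), PV):
  t = 1.0000: CF_t = 51.000000, DF = 0.970874, PV = 49.514563
  t = 2.0000: CF_t = 51.000000, DF = 0.942596, PV = 48.072391
  t = 3.0000: CF_t = 51.000000, DF = 0.915142, PV = 46.672225
  t = 4.0000: CF_t = 51.000000, DF = 0.888487, PV = 45.312839
  t = 5.0000: CF_t = 51.000000, DF = 0.862609, PV = 43.993048
  t = 6.0000: CF_t = 51.000000, DF = 0.837484, PV = 42.711697
  t = 7.0000: CF_t = 51.000000, DF = 0.813092, PV = 41.467667
  t = 8.0000: CF_t = 51.000000, DF = 0.789409, PV = 40.259871
  t = 9.0000: CF_t = 51.000000, DF = 0.766417, PV = 39.087253
  t = 10.0000: CF_t = 1051.000000, DF = 0.744094, PV = 782.042705
Price P = sum_t PV_t = 1179.134260
Macaulay numerator sum_t t * PV_t:
  t * PV_t at t = 1.0000: 49.514563
  t * PV_t at t = 2.0000: 96.144783
  t * PV_t at t = 3.0000: 140.016674
  t * PV_t at t = 4.0000: 181.251358
  t * PV_t at t = 5.0000: 219.965240
  t * PV_t at t = 6.0000: 256.270183
  t * PV_t at t = 7.0000: 290.273670
  t * PV_t at t = 8.0000: 322.078968
  t * PV_t at t = 9.0000: 351.785280
  t * PV_t at t = 10.0000: 7820.427046
Macaulay duration D = (sum_t t * PV_t) / P = 9727.727763 / 1179.134260 = 8.249890

Answer: Macaulay duration = 8.2499 years


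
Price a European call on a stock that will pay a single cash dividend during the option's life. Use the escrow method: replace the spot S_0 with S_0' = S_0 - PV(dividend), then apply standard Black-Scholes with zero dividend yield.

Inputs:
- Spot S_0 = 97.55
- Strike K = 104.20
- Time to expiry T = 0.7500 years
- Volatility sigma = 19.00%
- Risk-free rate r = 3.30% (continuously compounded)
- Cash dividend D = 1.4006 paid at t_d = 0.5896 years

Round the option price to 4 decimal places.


Answer: Price = 4.1106

Derivation:
PV(D) = D * exp(-r * t_d) = 1.4006 * 0.98073126 = 1.37361221
S_0' = S_0 - PV(D) = 97.5500 - 1.37361221 = 96.17638779
d1 = (ln(S_0'/K) + (r + sigma^2/2)*T) / (sigma*sqrt(T)) = -0.25428178
d2 = d1 - sigma*sqrt(T) = -0.41882660
exp(-rT) = 0.97555377
N(d1) = 0.39963894; N(d2) = 0.33767143
C = S_0' * N(d1) - K * exp(-rT) * N(d2) = 96.17638779 * 0.39963894 - 104.2000 * 0.97555377 * 0.33767143 = 4.1106


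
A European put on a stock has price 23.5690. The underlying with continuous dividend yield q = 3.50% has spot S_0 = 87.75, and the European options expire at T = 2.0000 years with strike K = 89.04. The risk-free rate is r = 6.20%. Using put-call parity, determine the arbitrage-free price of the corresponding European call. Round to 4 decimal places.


Put-call parity: C - P = S_0 * exp(-qT) - K * exp(-rT).
S_0 * exp(-qT) = 87.7500 * 0.93239382 = 81.81755770
K * exp(-rT) = 89.0400 * 0.88337984 = 78.65614103
C = P + S*exp(-qT) - K*exp(-rT)
C = 23.5690 + 81.81755770 - 78.65614103 = 26.7304

Answer: Call price = 26.7304


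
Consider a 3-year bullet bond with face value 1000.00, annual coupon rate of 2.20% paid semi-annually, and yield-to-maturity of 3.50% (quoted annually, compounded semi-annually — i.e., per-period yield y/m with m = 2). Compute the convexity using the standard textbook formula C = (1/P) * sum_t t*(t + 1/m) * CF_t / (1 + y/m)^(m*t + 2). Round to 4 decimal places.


Answer: Convexity = 9.7722

Derivation:
Coupon per period c = face * coupon_rate / m = 11.000000
Periods per year m = 2; per-period yield y/m = 0.017500
Number of cashflows N = 6
Cashflows (t years, CF_t, discount factor 1/(1+y/m)^(m*t), PV):
  t = 0.5000: CF_t = 11.000000, DF = 0.982801, PV = 10.810811
  t = 1.0000: CF_t = 11.000000, DF = 0.965898, PV = 10.624875
  t = 1.5000: CF_t = 11.000000, DF = 0.949285, PV = 10.442138
  t = 2.0000: CF_t = 11.000000, DF = 0.932959, PV = 10.262544
  t = 2.5000: CF_t = 11.000000, DF = 0.916913, PV = 10.086038
  t = 3.0000: CF_t = 1011.000000, DF = 0.901143, PV = 911.055110
Price P = sum_t PV_t = 963.281515
Convexity numerator sum_t t*(t + 1/m) * CF_t / (1+y/m)^(m*t + 2):
  t = 0.5000: term = 5.221069
  t = 1.0000: term = 15.393815
  t = 1.5000: term = 30.258114
  t = 2.0000: term = 49.562840
  t = 2.5000: term = 73.065611
  t = 3.0000: term = 9239.854054
Convexity = (1/P) * sum = 9413.355504 / 963.281515 = 9.772175


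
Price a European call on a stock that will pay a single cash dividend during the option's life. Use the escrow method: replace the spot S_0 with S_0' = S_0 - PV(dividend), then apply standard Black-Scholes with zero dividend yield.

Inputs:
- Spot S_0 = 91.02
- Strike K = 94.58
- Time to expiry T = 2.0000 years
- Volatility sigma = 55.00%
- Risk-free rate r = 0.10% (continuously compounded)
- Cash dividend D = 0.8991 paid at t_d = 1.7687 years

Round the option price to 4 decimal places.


PV(D) = D * exp(-r * t_d) = 0.8991 * 0.99823286 = 0.89751117
S_0' = S_0 - PV(D) = 91.0200 - 0.89751117 = 90.12248883
d1 = (ln(S_0'/K) + (r + sigma^2/2)*T) / (sigma*sqrt(T)) = 0.32941366
d2 = d1 - sigma*sqrt(T) = -0.44840380
exp(-rT) = 0.99800200
N(d1) = 0.62907848; N(d2) = 0.32693090
C = S_0' * N(d1) - K * exp(-rT) * N(d2) = 90.12248883 * 0.62907848 - 94.5800 * 0.99800200 * 0.32693090 = 25.8348

Answer: Price = 25.8348


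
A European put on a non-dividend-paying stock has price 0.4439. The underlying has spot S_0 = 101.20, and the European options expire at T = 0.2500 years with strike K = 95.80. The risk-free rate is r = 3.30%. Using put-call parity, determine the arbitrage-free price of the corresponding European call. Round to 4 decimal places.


Answer: Call price = 6.6310

Derivation:
Put-call parity: C - P = S_0 * exp(-qT) - K * exp(-rT).
S_0 * exp(-qT) = 101.2000 * 1.00000000 = 101.20000000
K * exp(-rT) = 95.8000 * 0.99178394 = 95.01290125
C = P + S*exp(-qT) - K*exp(-rT)
C = 0.4439 + 101.20000000 - 95.01290125 = 6.6310


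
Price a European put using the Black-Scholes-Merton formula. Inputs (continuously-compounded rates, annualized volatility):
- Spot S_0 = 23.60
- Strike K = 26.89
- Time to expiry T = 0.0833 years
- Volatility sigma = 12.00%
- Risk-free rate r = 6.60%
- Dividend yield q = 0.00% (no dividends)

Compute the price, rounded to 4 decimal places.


Answer: Price = 3.1426

Derivation:
d1 = (ln(S/K) + (r - q + 0.5*sigma^2) * T) / (sigma * sqrt(T)) = -3.59213157
d2 = d1 - sigma * sqrt(T) = -3.62676566
exp(-rT) = 0.99451729; exp(-qT) = 1.00000000
P = K * exp(-rT) * N(-d2) - S_0 * exp(-qT) * N(-d1)
N(-d1) = 0.99983601; N(-d2) = 0.99985650
P = 26.8900 * 0.99451729 * 0.99985650 - 23.6000 * 1.00000000 * 0.99983601 = 3.1426


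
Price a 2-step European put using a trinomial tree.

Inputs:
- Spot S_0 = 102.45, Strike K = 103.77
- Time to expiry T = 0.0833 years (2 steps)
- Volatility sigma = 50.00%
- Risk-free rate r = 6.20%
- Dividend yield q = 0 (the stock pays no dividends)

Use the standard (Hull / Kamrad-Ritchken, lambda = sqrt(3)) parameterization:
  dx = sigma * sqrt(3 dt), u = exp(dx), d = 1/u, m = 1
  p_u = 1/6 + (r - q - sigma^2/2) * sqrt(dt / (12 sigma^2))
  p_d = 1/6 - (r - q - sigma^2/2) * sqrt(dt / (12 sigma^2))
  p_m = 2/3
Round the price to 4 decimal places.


Answer: Price = V(0,0) = 5.7536

Derivation:
dt = T/N = 0.041650; dx = sigma*sqrt(3*dt) = 0.176741
u = exp(dx) = 1.193322; d = 1/u = 0.837997
p_u = 0.159244, p_m = 0.666667, p_d = 0.174090
Discount per step: exp(-r*dt) = 0.997421
Stock lattice S(k, j) with j the centered position index:
  k=0: S(0,+0) = 102.4500
  k=1: S(1,-1) = 85.8527; S(1,+0) = 102.4500; S(1,+1) = 122.2559
  k=2: S(2,-2) = 71.9443; S(2,-1) = 85.8527; S(2,+0) = 102.4500; S(2,+1) = 122.2559; S(2,+2) = 145.8907
Terminal payoffs V(N, j) = max(K - S_T, 0):
  V(2,-2) = 31.825700; V(2,-1) = 17.917257; V(2,+0) = 1.320000; V(2,+1) = 0.000000; V(2,+2) = 0.000000
Backward induction: V(k, j) = exp(-r*dt) * [p_u * V(k+1, j+1) + p_m * V(k+1, j) + p_d * V(k+1, j-1)]
  V(1,-1) = exp(-r*dt) * [p_u*1.320000 + p_m*17.917257 + p_d*31.825700] = 17.649933
  V(1,+0) = exp(-r*dt) * [p_u*0.000000 + p_m*1.320000 + p_d*17.917257] = 3.988898
  V(1,+1) = exp(-r*dt) * [p_u*0.000000 + p_m*0.000000 + p_d*1.320000] = 0.229206
  V(0,+0) = exp(-r*dt) * [p_u*0.229206 + p_m*3.988898 + p_d*17.649933] = 5.753562


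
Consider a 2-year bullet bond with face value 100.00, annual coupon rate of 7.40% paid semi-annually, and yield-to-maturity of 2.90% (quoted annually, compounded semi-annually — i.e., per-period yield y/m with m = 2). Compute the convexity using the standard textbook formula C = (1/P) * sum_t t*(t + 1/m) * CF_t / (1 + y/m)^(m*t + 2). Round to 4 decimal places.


Answer: Convexity = 4.5355

Derivation:
Coupon per period c = face * coupon_rate / m = 3.700000
Periods per year m = 2; per-period yield y/m = 0.014500
Number of cashflows N = 4
Cashflows (t years, CF_t, discount factor 1/(1+y/m)^(m*t), PV):
  t = 0.5000: CF_t = 3.700000, DF = 0.985707, PV = 3.647117
  t = 1.0000: CF_t = 3.700000, DF = 0.971619, PV = 3.594989
  t = 1.5000: CF_t = 3.700000, DF = 0.957732, PV = 3.543607
  t = 2.0000: CF_t = 103.700000, DF = 0.944043, PV = 97.897263
Price P = sum_t PV_t = 108.682977
Convexity numerator sum_t t*(t + 1/m) * CF_t / (1+y/m)^(m*t + 2):
  t = 0.5000: term = 1.771804
  t = 1.0000: term = 5.239439
  t = 1.5000: term = 10.329106
  t = 2.0000: term = 475.594094
Convexity = (1/P) * sum = 492.934442 / 108.682977 = 4.535526


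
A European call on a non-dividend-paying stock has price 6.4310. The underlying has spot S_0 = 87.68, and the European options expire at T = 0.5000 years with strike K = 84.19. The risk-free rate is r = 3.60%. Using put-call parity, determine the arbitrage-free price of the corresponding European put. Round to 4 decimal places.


Put-call parity: C - P = S_0 * exp(-qT) - K * exp(-rT).
S_0 * exp(-qT) = 87.6800 * 1.00000000 = 87.68000000
K * exp(-rT) = 84.1900 * 0.98216103 = 82.68813731
P = C - S*exp(-qT) + K*exp(-rT)
P = 6.4310 - 87.68000000 + 82.68813731 = 1.4391

Answer: Put price = 1.4391


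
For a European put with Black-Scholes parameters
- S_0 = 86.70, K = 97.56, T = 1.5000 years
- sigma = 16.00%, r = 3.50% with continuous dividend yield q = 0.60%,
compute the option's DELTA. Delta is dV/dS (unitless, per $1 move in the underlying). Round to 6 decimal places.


Answer: Delta = -0.605657

Derivation:
d1 = -0.2822714900; d2 = -0.4782306695
phi(d1) = 0.3833614005; exp(-qT) = 0.9910403788; exp(-rT) = 0.9488543211
N(-d1) = 0.6111323276
Delta = -exp(-qT) * N(-d1) = -0.9910403788 * 0.6111323276 = -0.605657


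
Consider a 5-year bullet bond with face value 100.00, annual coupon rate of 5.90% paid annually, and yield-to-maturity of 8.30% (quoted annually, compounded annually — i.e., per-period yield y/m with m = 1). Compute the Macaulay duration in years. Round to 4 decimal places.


Answer: Macaulay duration = 4.4424 years

Derivation:
Coupon per period c = face * coupon_rate / m = 5.900000
Periods per year m = 1; per-period yield y/m = 0.083000
Number of cashflows N = 5
Cashflows (t years, CF_t, discount factor 1/(1+y/m)^(m*t), PV):
  t = 1.0000: CF_t = 5.900000, DF = 0.923361, PV = 5.447830
  t = 2.0000: CF_t = 5.900000, DF = 0.852596, PV = 5.030314
  t = 3.0000: CF_t = 5.900000, DF = 0.787254, PV = 4.644796
  t = 4.0000: CF_t = 5.900000, DF = 0.726919, PV = 4.288824
  t = 5.0000: CF_t = 105.900000, DF = 0.671209, PV = 71.081024
Price P = sum_t PV_t = 90.492788
Macaulay numerator sum_t t * PV_t:
  t * PV_t at t = 1.0000: 5.447830
  t * PV_t at t = 2.0000: 10.060628
  t * PV_t at t = 3.0000: 13.934388
  t * PV_t at t = 4.0000: 17.155294
  t * PV_t at t = 5.0000: 355.405121
Macaulay duration D = (sum_t t * PV_t) / P = 402.003262 / 90.492788 = 4.442379


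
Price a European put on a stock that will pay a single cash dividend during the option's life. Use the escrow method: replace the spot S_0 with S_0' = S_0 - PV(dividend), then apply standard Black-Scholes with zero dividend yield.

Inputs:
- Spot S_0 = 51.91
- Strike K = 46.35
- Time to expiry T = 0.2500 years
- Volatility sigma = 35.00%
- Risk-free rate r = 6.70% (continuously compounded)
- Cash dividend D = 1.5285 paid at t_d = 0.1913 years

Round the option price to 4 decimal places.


PV(D) = D * exp(-r * t_d) = 1.5285 * 0.98726469 = 1.50903408
S_0' = S_0 - PV(D) = 51.9100 - 1.50903408 = 50.40096592
d1 = (ln(S_0'/K) + (r + sigma^2/2)*T) / (sigma*sqrt(T)) = 0.66200885
d2 = d1 - sigma*sqrt(T) = 0.48700885
exp(-rT) = 0.98338950
N(-d1) = 0.25398278; N(-d2) = 0.31312603
P = K * exp(-rT) * N(-d2) - S_0' * N(-d1) = 46.3500 * 0.98338950 * 0.31312603 - 50.40096592 * 0.25398278 = 1.4713

Answer: Price = 1.4713


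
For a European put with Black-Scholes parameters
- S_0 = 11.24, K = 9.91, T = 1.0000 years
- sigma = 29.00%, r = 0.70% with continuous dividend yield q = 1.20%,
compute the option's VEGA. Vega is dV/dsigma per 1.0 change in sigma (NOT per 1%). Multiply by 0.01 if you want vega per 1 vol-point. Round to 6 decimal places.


Answer: Vega = 3.783349

Derivation:
d1 = 0.5620155039; d2 = 0.2720155039
phi(d1) = 0.3406603816; exp(-qT) = 0.9880717129; exp(-rT) = 0.9930244429
Vega = S * exp(-qT) * phi(d1) * sqrt(T) = 11.2400 * 0.9880717129 * 0.3406603816 * 1.0000000000 = 3.783349


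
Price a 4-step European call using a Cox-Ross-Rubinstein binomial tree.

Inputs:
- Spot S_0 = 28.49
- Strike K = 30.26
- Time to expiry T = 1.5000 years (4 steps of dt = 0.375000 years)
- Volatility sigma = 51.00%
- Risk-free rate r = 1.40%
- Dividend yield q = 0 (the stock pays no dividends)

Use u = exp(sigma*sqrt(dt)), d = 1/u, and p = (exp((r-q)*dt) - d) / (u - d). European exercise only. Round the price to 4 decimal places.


dt = T/N = 0.375000
u = exp(sigma*sqrt(dt)) = 1.366578; d = 1/u = 0.731755
p = (exp((r-q)*dt) - d) / (u - d) = 0.430843
Discount per step: exp(-r*dt) = 0.994764
Stock lattice S(k, i) with i counting down-moves:
  k=0: S(0,0) = 28.4900
  k=1: S(1,0) = 38.9338; S(1,1) = 20.8477
  k=2: S(2,0) = 53.2061; S(2,1) = 28.4900; S(2,2) = 15.2554
  k=3: S(3,0) = 72.7103; S(3,1) = 38.9338; S(3,2) = 20.8477; S(3,3) = 11.1632
  k=4: S(4,0) = 99.3643; S(4,1) = 53.2061; S(4,2) = 28.4900; S(4,3) = 15.2554; S(4,4) = 8.1687
Terminal payoffs V(N, i) = max(S_T - K, 0):
  V(4,0) = 69.104302; V(4,1) = 22.946099; V(4,2) = 0.000000; V(4,3) = 0.000000; V(4,4) = 0.000000
Backward induction: V(k, i) = exp(-r*dt) * [p * V(k+1, i) + (1-p) * V(k+1, i+1)].
  V(3,0) = exp(-r*dt) * [p*69.104302 + (1-p)*22.946099] = 42.608743
  V(3,1) = exp(-r*dt) * [p*22.946099 + (1-p)*0.000000] = 9.834395
  V(3,2) = exp(-r*dt) * [p*0.000000 + (1-p)*0.000000] = 0.000000
  V(3,3) = exp(-r*dt) * [p*0.000000 + (1-p)*0.000000] = 0.000000
  V(2,0) = exp(-r*dt) * [p*42.608743 + (1-p)*9.834395] = 23.829552
  V(2,1) = exp(-r*dt) * [p*9.834395 + (1-p)*0.000000] = 4.214891
  V(2,2) = exp(-r*dt) * [p*0.000000 + (1-p)*0.000000] = 0.000000
  V(1,0) = exp(-r*dt) * [p*23.829552 + (1-p)*4.214891] = 12.599405
  V(1,1) = exp(-r*dt) * [p*4.214891 + (1-p)*0.000000] = 1.806447
  V(0,0) = exp(-r*dt) * [p*12.599405 + (1-p)*1.806447] = 6.422707

Answer: Price = V(0,0) = 6.4227


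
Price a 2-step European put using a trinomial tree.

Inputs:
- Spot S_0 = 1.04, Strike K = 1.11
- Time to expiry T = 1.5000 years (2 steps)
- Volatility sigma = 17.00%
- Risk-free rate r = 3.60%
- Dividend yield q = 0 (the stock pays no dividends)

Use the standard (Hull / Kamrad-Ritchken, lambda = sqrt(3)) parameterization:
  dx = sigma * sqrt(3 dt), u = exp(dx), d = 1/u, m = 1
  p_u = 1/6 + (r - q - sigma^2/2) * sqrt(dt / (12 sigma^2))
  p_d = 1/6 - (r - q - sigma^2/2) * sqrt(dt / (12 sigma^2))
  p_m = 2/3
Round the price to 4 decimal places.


Answer: Price = V(0,0) = 0.0933

Derivation:
dt = T/N = 0.750000; dx = sigma*sqrt(3*dt) = 0.255000
u = exp(dx) = 1.290462; d = 1/u = 0.774916
p_u = 0.198358, p_m = 0.666667, p_d = 0.134975
Discount per step: exp(-r*dt) = 0.973361
Stock lattice S(k, j) with j the centered position index:
  k=0: S(0,+0) = 1.0400
  k=1: S(1,-1) = 0.8059; S(1,+0) = 1.0400; S(1,+1) = 1.3421
  k=2: S(2,-2) = 0.6245; S(2,-1) = 0.8059; S(2,+0) = 1.0400; S(2,+1) = 1.3421; S(2,+2) = 1.7319
Terminal payoffs V(N, j) = max(K - S_T, 0):
  V(2,-2) = 0.485485; V(2,-1) = 0.304087; V(2,+0) = 0.070000; V(2,+1) = 0.000000; V(2,+2) = 0.000000
Backward induction: V(k, j) = exp(-r*dt) * [p_u * V(k+1, j+1) + p_m * V(k+1, j) + p_d * V(k+1, j-1)]
  V(1,-1) = exp(-r*dt) * [p_u*0.070000 + p_m*0.304087 + p_d*0.485485] = 0.274622
  V(1,+0) = exp(-r*dt) * [p_u*0.000000 + p_m*0.070000 + p_d*0.304087] = 0.085374
  V(1,+1) = exp(-r*dt) * [p_u*0.000000 + p_m*0.000000 + p_d*0.070000] = 0.009197
  V(0,+0) = exp(-r*dt) * [p_u*0.009197 + p_m*0.085374 + p_d*0.274622] = 0.093256


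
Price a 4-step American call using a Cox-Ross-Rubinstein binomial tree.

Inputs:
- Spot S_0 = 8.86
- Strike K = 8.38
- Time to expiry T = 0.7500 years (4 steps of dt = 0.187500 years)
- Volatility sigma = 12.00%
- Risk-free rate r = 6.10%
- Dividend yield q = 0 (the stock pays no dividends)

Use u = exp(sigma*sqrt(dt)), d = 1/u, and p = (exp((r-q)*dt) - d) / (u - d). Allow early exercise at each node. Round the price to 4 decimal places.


Answer: Price = V(0,0) = 0.9430

Derivation:
dt = T/N = 0.187500
u = exp(sigma*sqrt(dt)) = 1.053335; d = 1/u = 0.949365
p = (exp((r-q)*dt) - d) / (u - d) = 0.597652
Discount per step: exp(-r*dt) = 0.988628
Stock lattice S(k, i) with i counting down-moves:
  k=0: S(0,0) = 8.8600
  k=1: S(1,0) = 9.3325; S(1,1) = 8.4114
  k=2: S(2,0) = 9.8303; S(2,1) = 8.8600; S(2,2) = 7.9855
  k=3: S(3,0) = 10.3546; S(3,1) = 9.3325; S(3,2) = 8.4114; S(3,3) = 7.5811
  k=4: S(4,0) = 10.9069; S(4,1) = 9.8303; S(4,2) = 8.8600; S(4,3) = 7.9855; S(4,4) = 7.1973
Terminal payoffs V(N, i) = max(S_T - K, 0):
  V(4,0) = 2.526870; V(4,1) = 1.450304; V(4,2) = 0.480000; V(4,3) = 0.000000; V(4,4) = 0.000000
Backward induction: V(k, i) = exp(-r*dt) * [p * V(k+1, i) + (1-p) * V(k+1, i+1)]; then take max(V_cont, immediate exercise) for American.
  V(3,0) = exp(-r*dt) * [p*2.526870 + (1-p)*1.450304] = 2.069905; exercise = 1.974605; V(3,0) = max -> 2.069905
  V(3,1) = exp(-r*dt) * [p*1.450304 + (1-p)*0.480000] = 1.047850; exercise = 0.952550; V(3,1) = max -> 1.047850
  V(3,2) = exp(-r*dt) * [p*0.480000 + (1-p)*0.000000] = 0.283611; exercise = 0.031377; V(3,2) = max -> 0.283611
  V(3,3) = exp(-r*dt) * [p*0.000000 + (1-p)*0.000000] = 0.000000; exercise = 0.000000; V(3,3) = max -> 0.000000
  V(2,0) = exp(-r*dt) * [p*2.069905 + (1-p)*1.047850] = 1.639820; exercise = 1.450304; V(2,0) = max -> 1.639820
  V(2,1) = exp(-r*dt) * [p*1.047850 + (1-p)*0.283611] = 0.731940; exercise = 0.480000; V(2,1) = max -> 0.731940
  V(2,2) = exp(-r*dt) * [p*0.283611 + (1-p)*0.000000] = 0.167573; exercise = 0.000000; V(2,2) = max -> 0.167573
  V(1,0) = exp(-r*dt) * [p*1.639820 + (1-p)*0.731940] = 1.260042; exercise = 0.952550; V(1,0) = max -> 1.260042
  V(1,1) = exp(-r*dt) * [p*0.731940 + (1-p)*0.167573] = 0.499127; exercise = 0.031377; V(1,1) = max -> 0.499127
  V(0,0) = exp(-r*dt) * [p*1.260042 + (1-p)*0.499127] = 0.943041; exercise = 0.480000; V(0,0) = max -> 0.943041


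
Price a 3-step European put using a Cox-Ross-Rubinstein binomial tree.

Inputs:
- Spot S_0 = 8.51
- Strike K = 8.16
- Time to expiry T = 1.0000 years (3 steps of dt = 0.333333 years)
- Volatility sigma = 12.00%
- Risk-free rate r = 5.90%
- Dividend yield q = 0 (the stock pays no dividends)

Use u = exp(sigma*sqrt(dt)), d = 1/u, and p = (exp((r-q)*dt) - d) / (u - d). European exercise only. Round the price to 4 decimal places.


Answer: Price = V(0,0) = 0.1160

Derivation:
dt = T/N = 0.333333
u = exp(sigma*sqrt(dt)) = 1.071738; d = 1/u = 0.933063
p = (exp((r-q)*dt) - d) / (u - d) = 0.625909
Discount per step: exp(-r*dt) = 0.980525
Stock lattice S(k, i) with i counting down-moves:
  k=0: S(0,0) = 8.5100
  k=1: S(1,0) = 9.1205; S(1,1) = 7.9404
  k=2: S(2,0) = 9.7748; S(2,1) = 8.5100; S(2,2) = 7.4089
  k=3: S(3,0) = 10.4760; S(3,1) = 9.1205; S(3,2) = 7.9404; S(3,3) = 6.9129
Terminal payoffs V(N, i) = max(K - S_T, 0):
  V(3,0) = 0.000000; V(3,1) = 0.000000; V(3,2) = 0.219630; V(3,3) = 1.247054
Backward induction: V(k, i) = exp(-r*dt) * [p * V(k+1, i) + (1-p) * V(k+1, i+1)].
  V(2,0) = exp(-r*dt) * [p*0.000000 + (1-p)*0.000000] = 0.000000
  V(2,1) = exp(-r*dt) * [p*0.000000 + (1-p)*0.219630] = 0.080562
  V(2,2) = exp(-r*dt) * [p*0.219630 + (1-p)*1.247054] = 0.592218
  V(1,0) = exp(-r*dt) * [p*0.000000 + (1-p)*0.080562] = 0.029550
  V(1,1) = exp(-r*dt) * [p*0.080562 + (1-p)*0.592218] = 0.266671
  V(0,0) = exp(-r*dt) * [p*0.029550 + (1-p)*0.266671] = 0.115952


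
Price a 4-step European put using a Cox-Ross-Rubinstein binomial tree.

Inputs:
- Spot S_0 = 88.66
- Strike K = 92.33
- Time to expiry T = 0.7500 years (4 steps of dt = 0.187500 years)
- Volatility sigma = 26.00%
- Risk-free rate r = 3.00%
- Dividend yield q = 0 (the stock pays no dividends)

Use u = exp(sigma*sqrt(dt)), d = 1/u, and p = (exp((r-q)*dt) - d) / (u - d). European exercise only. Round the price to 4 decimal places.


dt = T/N = 0.187500
u = exp(sigma*sqrt(dt)) = 1.119165; d = 1/u = 0.893523
p = (exp((r-q)*dt) - d) / (u - d) = 0.496883
Discount per step: exp(-r*dt) = 0.994391
Stock lattice S(k, i) with i counting down-moves:
  k=0: S(0,0) = 88.6600
  k=1: S(1,0) = 99.2252; S(1,1) = 79.2197
  k=2: S(2,0) = 111.0494; S(2,1) = 88.6600; S(2,2) = 70.7847
  k=3: S(3,0) = 124.2827; S(3,1) = 99.2252; S(3,2) = 79.2197; S(3,3) = 63.2477
  k=4: S(4,0) = 139.0929; S(4,1) = 111.0494; S(4,2) = 88.6600; S(4,3) = 70.7847; S(4,4) = 56.5133
Terminal payoffs V(N, i) = max(K - S_T, 0):
  V(4,0) = 0.000000; V(4,1) = 0.000000; V(4,2) = 3.670000; V(4,3) = 21.545346; V(4,4) = 35.816722
Backward induction: V(k, i) = exp(-r*dt) * [p * V(k+1, i) + (1-p) * V(k+1, i+1)].
  V(3,0) = exp(-r*dt) * [p*0.000000 + (1-p)*0.000000] = 0.000000
  V(3,1) = exp(-r*dt) * [p*0.000000 + (1-p)*3.670000] = 1.836083
  V(3,2) = exp(-r*dt) * [p*3.670000 + (1-p)*21.545346] = 12.592360
  V(3,3) = exp(-r*dt) * [p*21.545346 + (1-p)*35.816722] = 28.564392
  V(2,0) = exp(-r*dt) * [p*0.000000 + (1-p)*1.836083] = 0.918583
  V(2,1) = exp(-r*dt) * [p*1.836083 + (1-p)*12.592360] = 7.207096
  V(2,2) = exp(-r*dt) * [p*12.592360 + (1-p)*28.564392] = 20.512455
  V(1,0) = exp(-r*dt) * [p*0.918583 + (1-p)*7.207096] = 4.059542
  V(1,1) = exp(-r*dt) * [p*7.207096 + (1-p)*20.512455] = 13.823274
  V(0,0) = exp(-r*dt) * [p*4.059542 + (1-p)*13.823274] = 8.921517

Answer: Price = V(0,0) = 8.9215


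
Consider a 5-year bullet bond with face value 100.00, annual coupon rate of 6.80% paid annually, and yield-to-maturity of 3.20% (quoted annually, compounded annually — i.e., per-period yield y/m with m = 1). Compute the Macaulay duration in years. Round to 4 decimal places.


Answer: Macaulay duration = 4.4512 years

Derivation:
Coupon per period c = face * coupon_rate / m = 6.800000
Periods per year m = 1; per-period yield y/m = 0.032000
Number of cashflows N = 5
Cashflows (t years, CF_t, discount factor 1/(1+y/m)^(m*t), PV):
  t = 1.0000: CF_t = 6.800000, DF = 0.968992, PV = 6.589147
  t = 2.0000: CF_t = 6.800000, DF = 0.938946, PV = 6.384833
  t = 3.0000: CF_t = 6.800000, DF = 0.909831, PV = 6.186853
  t = 4.0000: CF_t = 6.800000, DF = 0.881620, PV = 5.995013
  t = 5.0000: CF_t = 106.800000, DF = 0.854283, PV = 91.237372
Price P = sum_t PV_t = 116.393218
Macaulay numerator sum_t t * PV_t:
  t * PV_t at t = 1.0000: 6.589147
  t * PV_t at t = 2.0000: 12.769665
  t * PV_t at t = 3.0000: 18.560560
  t * PV_t at t = 4.0000: 23.980052
  t * PV_t at t = 5.0000: 456.186859
Macaulay duration D = (sum_t t * PV_t) / P = 518.086283 / 116.393218 = 4.451172


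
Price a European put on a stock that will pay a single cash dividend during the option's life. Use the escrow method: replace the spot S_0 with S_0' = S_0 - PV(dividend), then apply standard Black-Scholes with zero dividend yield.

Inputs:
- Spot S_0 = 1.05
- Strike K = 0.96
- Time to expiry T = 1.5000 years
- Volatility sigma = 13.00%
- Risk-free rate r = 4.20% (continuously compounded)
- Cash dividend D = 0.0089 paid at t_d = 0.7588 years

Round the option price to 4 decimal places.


PV(D) = D * exp(-r * t_d) = 0.0089 * 0.96863288 = 0.00862083
S_0' = S_0 - PV(D) = 1.0500 - 0.00862083 = 1.04137917
d1 = (ln(S_0'/K) + (r + sigma^2/2)*T) / (sigma*sqrt(T)) = 0.98634641
d2 = d1 - sigma*sqrt(T) = 0.82712957
exp(-rT) = 0.93894347
N(-d1) = 0.16198158; N(-d2) = 0.20408181
P = K * exp(-rT) * N(-d2) - S_0' * N(-d1) = 0.9600 * 0.93894347 * 0.20408181 - 1.04137917 * 0.16198158 = 0.0153

Answer: Price = 0.0153


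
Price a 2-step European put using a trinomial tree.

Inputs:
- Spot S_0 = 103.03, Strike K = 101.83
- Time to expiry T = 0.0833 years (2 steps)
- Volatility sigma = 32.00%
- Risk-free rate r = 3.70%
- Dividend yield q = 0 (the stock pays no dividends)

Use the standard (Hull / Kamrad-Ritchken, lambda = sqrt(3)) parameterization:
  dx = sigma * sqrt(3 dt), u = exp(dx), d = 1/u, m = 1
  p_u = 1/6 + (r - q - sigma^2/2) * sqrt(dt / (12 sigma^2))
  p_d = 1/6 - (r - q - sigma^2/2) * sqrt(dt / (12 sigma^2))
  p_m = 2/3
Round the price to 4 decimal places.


dt = T/N = 0.041650; dx = sigma*sqrt(3*dt) = 0.113114
u = exp(dx) = 1.119760; d = 1/u = 0.893048
p_u = 0.164052, p_m = 0.666667, p_d = 0.169281
Discount per step: exp(-r*dt) = 0.998460
Stock lattice S(k, j) with j the centered position index:
  k=0: S(0,+0) = 103.0300
  k=1: S(1,-1) = 92.0108; S(1,+0) = 103.0300; S(1,+1) = 115.3689
  k=2: S(2,-2) = 82.1701; S(2,-1) = 92.0108; S(2,+0) = 103.0300; S(2,+1) = 115.3689; S(2,+2) = 129.1855
Terminal payoffs V(N, j) = max(K - S_T, 0):
  V(2,-2) = 19.659916; V(2,-1) = 9.819219; V(2,+0) = 0.000000; V(2,+1) = 0.000000; V(2,+2) = 0.000000
Backward induction: V(k, j) = exp(-r*dt) * [p_u * V(k+1, j+1) + p_m * V(k+1, j) + p_d * V(k+1, j-1)]
  V(1,-1) = exp(-r*dt) * [p_u*0.000000 + p_m*9.819219 + p_d*19.659916] = 9.858991
  V(1,+0) = exp(-r*dt) * [p_u*0.000000 + p_m*0.000000 + p_d*9.819219] = 1.659647
  V(1,+1) = exp(-r*dt) * [p_u*0.000000 + p_m*0.000000 + p_d*0.000000] = 0.000000
  V(0,+0) = exp(-r*dt) * [p_u*0.000000 + p_m*1.659647 + p_d*9.858991] = 2.771097

Answer: Price = V(0,0) = 2.7711


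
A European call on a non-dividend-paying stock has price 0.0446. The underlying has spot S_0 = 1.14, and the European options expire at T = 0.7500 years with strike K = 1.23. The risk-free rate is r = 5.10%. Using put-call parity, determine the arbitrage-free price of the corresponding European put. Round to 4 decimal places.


Answer: Put price = 0.0884

Derivation:
Put-call parity: C - P = S_0 * exp(-qT) - K * exp(-rT).
S_0 * exp(-qT) = 1.1400 * 1.00000000 = 1.14000000
K * exp(-rT) = 1.2300 * 0.96247229 = 1.18384092
P = C - S*exp(-qT) + K*exp(-rT)
P = 0.0446 - 1.14000000 + 1.18384092 = 0.0884


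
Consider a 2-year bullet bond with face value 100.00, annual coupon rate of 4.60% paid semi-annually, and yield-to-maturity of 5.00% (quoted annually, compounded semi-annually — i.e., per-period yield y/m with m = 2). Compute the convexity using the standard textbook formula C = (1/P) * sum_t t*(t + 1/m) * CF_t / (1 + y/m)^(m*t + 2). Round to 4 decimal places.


Coupon per period c = face * coupon_rate / m = 2.300000
Periods per year m = 2; per-period yield y/m = 0.025000
Number of cashflows N = 4
Cashflows (t years, CF_t, discount factor 1/(1+y/m)^(m*t), PV):
  t = 0.5000: CF_t = 2.300000, DF = 0.975610, PV = 2.243902
  t = 1.0000: CF_t = 2.300000, DF = 0.951814, PV = 2.189173
  t = 1.5000: CF_t = 2.300000, DF = 0.928599, PV = 2.135779
  t = 2.0000: CF_t = 102.300000, DF = 0.905951, PV = 92.678751
Price P = sum_t PV_t = 99.247605
Convexity numerator sum_t t*(t + 1/m) * CF_t / (1+y/m)^(m*t + 2):
  t = 0.5000: term = 1.067889
  t = 1.0000: term = 3.125530
  t = 1.5000: term = 6.098595
  t = 2.0000: term = 441.064847
Convexity = (1/P) * sum = 451.356861 / 99.247605 = 4.547786

Answer: Convexity = 4.5478


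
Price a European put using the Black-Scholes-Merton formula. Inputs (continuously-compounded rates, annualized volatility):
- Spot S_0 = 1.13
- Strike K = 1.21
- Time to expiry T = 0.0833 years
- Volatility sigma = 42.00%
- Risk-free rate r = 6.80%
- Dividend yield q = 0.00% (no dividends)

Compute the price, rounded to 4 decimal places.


Answer: Price = 0.1003

Derivation:
d1 = (ln(S/K) + (r - q + 0.5*sigma^2) * T) / (sigma * sqrt(T)) = -0.45695087
d2 = d1 - sigma * sqrt(T) = -0.57817017
exp(-rT) = 0.99435161; exp(-qT) = 1.00000000
P = K * exp(-rT) * N(-d2) - S_0 * exp(-qT) * N(-d1)
N(-d1) = 0.67614682; N(-d2) = 0.71842538
P = 1.2100 * 0.99435161 * 0.71842538 - 1.1300 * 1.00000000 * 0.67614682 = 0.1003


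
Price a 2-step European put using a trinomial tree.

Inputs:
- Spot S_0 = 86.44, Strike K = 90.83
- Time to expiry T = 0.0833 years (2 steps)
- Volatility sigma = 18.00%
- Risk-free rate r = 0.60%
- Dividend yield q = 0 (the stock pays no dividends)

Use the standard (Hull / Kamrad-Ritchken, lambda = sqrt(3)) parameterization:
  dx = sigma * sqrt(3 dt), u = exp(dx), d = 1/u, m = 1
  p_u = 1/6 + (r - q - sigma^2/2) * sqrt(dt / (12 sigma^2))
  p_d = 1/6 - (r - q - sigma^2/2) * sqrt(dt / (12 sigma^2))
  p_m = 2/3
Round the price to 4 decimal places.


Answer: Price = V(0,0) = 4.8208

Derivation:
dt = T/N = 0.041650; dx = sigma*sqrt(3*dt) = 0.063627
u = exp(dx) = 1.065695; d = 1/u = 0.938355
p_u = 0.163328, p_m = 0.666667, p_d = 0.170005
Discount per step: exp(-r*dt) = 0.999750
Stock lattice S(k, j) with j the centered position index:
  k=0: S(0,+0) = 86.4400
  k=1: S(1,-1) = 81.1114; S(1,+0) = 86.4400; S(1,+1) = 92.1186
  k=2: S(2,-2) = 76.1113; S(2,-1) = 81.1114; S(2,+0) = 86.4400; S(2,+1) = 92.1186; S(2,+2) = 98.1704
Terminal payoffs V(N, j) = max(K - S_T, 0):
  V(2,-2) = 14.718698; V(2,-1) = 9.718589; V(2,+0) = 4.390000; V(2,+1) = 0.000000; V(2,+2) = 0.000000
Backward induction: V(k, j) = exp(-r*dt) * [p_u * V(k+1, j+1) + p_m * V(k+1, j) + p_d * V(k+1, j-1)]
  V(1,-1) = exp(-r*dt) * [p_u*4.390000 + p_m*9.718589 + p_d*14.718698] = 9.695901
  V(1,+0) = exp(-r*dt) * [p_u*0.000000 + p_m*4.390000 + p_d*9.718589] = 4.577732
  V(1,+1) = exp(-r*dt) * [p_u*0.000000 + p_m*0.000000 + p_d*4.390000] = 0.746136
  V(0,+0) = exp(-r*dt) * [p_u*0.746136 + p_m*4.577732 + p_d*9.695901] = 4.820835
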